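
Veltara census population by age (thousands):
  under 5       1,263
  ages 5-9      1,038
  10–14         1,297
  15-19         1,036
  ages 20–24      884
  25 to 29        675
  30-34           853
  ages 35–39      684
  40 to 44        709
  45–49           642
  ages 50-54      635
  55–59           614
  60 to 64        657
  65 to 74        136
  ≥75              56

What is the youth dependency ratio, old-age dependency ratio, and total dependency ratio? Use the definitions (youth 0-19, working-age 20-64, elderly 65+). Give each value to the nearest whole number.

0–19: 1,263 + 1,038 + 1,297 + 1,036 = 4,634
20–64: 884 + 675 + 853 + 684 + 709 + 642 + 635 + 614 + 657 = 6,353
65+: 136 + 56 = 192
Youth dependency ratio = 4,634 / 6,353 × 100 = 73
Old-age dependency ratio = 192 / 6,353 × 100 = 3
Total dependency ratio = (4,634 + 192) / 6,353 × 100 = 4,826 / 6,353 × 100 = 76

Youth dependency ratio: 73
Old-age dependency ratio: 3
Total dependency ratio: 76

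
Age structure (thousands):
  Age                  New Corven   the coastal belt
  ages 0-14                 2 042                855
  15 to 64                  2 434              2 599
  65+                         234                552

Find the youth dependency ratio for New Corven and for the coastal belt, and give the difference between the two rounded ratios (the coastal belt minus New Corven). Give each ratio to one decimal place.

New Corven: 83.9
the coastal belt: 32.9
Difference: -51.0

New Corven: 2 042 / 2 434 × 100 = 83.9
the coastal belt: 855 / 2 599 × 100 = 32.9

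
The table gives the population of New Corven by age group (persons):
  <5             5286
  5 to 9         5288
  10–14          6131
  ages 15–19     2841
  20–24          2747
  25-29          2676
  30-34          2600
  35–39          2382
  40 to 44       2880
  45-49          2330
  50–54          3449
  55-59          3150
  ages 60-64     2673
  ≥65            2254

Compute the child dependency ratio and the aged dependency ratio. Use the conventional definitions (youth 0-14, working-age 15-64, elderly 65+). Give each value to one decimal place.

0–14: 5286 + 5288 + 6131 = 16705
15–64: 2841 + 2747 + 2676 + 2600 + 2382 + 2880 + 2330 + 3449 + 3150 + 2673 = 27728
65+: 2254
Youth dependency ratio = 16705 / 27728 × 100 = 60.2
Old-age dependency ratio = 2254 / 27728 × 100 = 8.1

Youth dependency ratio: 60.2
Old-age dependency ratio: 8.1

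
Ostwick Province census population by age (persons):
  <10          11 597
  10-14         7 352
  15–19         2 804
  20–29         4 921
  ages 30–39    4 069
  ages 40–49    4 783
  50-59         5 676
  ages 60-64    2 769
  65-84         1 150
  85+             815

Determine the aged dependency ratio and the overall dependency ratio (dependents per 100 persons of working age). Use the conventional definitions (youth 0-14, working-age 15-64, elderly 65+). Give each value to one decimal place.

Old-age dependency ratio: 7.9
Total dependency ratio: 83.6

0–14: 11 597 + 7 352 = 18 949
15–64: 2 804 + 4 921 + 4 069 + 4 783 + 5 676 + 2 769 = 25 022
65+: 1 150 + 815 = 1 965
Old-age dependency ratio = 1 965 / 25 022 × 100 = 7.9
Total dependency ratio = (18 949 + 1 965) / 25 022 × 100 = 20 914 / 25 022 × 100 = 83.6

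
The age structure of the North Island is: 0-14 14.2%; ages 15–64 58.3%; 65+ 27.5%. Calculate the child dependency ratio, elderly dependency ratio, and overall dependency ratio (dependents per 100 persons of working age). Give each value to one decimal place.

Youth dependency ratio: 24.4
Old-age dependency ratio: 47.2
Total dependency ratio: 71.5

Youth dependency ratio = 14.2 / 58.3 × 100 = 24.4
Old-age dependency ratio = 27.5 / 58.3 × 100 = 47.2
Total dependency ratio = (14.2 + 27.5) / 58.3 × 100 = 41.7 / 58.3 × 100 = 71.5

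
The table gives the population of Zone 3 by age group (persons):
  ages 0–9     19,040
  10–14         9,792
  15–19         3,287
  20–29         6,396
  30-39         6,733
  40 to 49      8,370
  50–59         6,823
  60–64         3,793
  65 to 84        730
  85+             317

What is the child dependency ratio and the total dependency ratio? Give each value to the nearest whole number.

0–14: 19,040 + 9,792 = 28,832
15–64: 3,287 + 6,396 + 6,733 + 8,370 + 6,823 + 3,793 = 35,402
65+: 730 + 317 = 1,047
Youth dependency ratio = 28,832 / 35,402 × 100 = 81
Total dependency ratio = (28,832 + 1,047) / 35,402 × 100 = 29,879 / 35,402 × 100 = 84

Youth dependency ratio: 81
Total dependency ratio: 84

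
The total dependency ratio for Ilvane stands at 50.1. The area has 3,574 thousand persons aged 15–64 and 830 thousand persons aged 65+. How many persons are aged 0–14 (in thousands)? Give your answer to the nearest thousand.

Aged 0–14: 961

Total dependency ratio = (youth + elderly) / working-age × 100
50.1 = (Y + 830) / 3,574 × 100
⇒ 961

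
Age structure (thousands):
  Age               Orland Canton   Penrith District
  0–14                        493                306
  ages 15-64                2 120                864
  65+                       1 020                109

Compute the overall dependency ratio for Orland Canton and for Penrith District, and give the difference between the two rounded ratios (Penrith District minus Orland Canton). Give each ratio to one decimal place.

Orland Canton: (493 + 1 020) / 2 120 × 100 = 1 513 / 2 120 × 100 = 71.4
Penrith District: (306 + 109) / 864 × 100 = 415 / 864 × 100 = 48.0

Orland Canton: 71.4
Penrith District: 48.0
Difference: -23.4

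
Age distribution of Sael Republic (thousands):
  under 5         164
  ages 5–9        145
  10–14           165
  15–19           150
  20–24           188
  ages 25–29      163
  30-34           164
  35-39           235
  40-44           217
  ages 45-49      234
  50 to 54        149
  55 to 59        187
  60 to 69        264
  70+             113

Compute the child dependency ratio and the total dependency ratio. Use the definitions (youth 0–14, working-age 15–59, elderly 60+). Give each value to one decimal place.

0–14: 164 + 145 + 165 = 474
15–59: 150 + 188 + 163 + 164 + 235 + 217 + 234 + 149 + 187 = 1,687
60+: 264 + 113 = 377
Youth dependency ratio = 474 / 1,687 × 100 = 28.1
Total dependency ratio = (474 + 377) / 1,687 × 100 = 851 / 1,687 × 100 = 50.4

Youth dependency ratio: 28.1
Total dependency ratio: 50.4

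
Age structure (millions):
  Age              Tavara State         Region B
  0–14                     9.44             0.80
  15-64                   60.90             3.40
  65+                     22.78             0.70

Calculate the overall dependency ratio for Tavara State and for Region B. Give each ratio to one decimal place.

Tavara State: 52.9
Region B: 44.1

Tavara State: (9.44 + 22.78) / 60.90 × 100 = 32.22 / 60.90 × 100 = 52.9
Region B: (0.80 + 0.70) / 3.40 × 100 = 1.50 / 3.40 × 100 = 44.1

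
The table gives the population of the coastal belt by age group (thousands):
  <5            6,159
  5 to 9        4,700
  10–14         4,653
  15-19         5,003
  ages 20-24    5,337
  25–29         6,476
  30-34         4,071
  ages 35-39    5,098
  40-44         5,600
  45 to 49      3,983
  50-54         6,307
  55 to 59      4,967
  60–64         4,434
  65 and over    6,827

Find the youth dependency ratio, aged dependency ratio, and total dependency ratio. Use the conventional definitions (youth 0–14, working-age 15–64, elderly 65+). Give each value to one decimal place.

0–14: 6,159 + 4,700 + 4,653 = 15,512
15–64: 5,003 + 5,337 + 6,476 + 4,071 + 5,098 + 5,600 + 3,983 + 6,307 + 4,967 + 4,434 = 51,276
65+: 6,827
Youth dependency ratio = 15,512 / 51,276 × 100 = 30.3
Old-age dependency ratio = 6,827 / 51,276 × 100 = 13.3
Total dependency ratio = (15,512 + 6,827) / 51,276 × 100 = 22,339 / 51,276 × 100 = 43.6

Youth dependency ratio: 30.3
Old-age dependency ratio: 13.3
Total dependency ratio: 43.6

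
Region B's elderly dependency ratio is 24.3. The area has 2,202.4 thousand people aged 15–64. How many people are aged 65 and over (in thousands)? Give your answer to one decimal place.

Aged 65 and over: 535.2

Old-age dependency ratio = elderly / working-age × 100
24.3 = E / 2,202.4 × 100
⇒ 535.2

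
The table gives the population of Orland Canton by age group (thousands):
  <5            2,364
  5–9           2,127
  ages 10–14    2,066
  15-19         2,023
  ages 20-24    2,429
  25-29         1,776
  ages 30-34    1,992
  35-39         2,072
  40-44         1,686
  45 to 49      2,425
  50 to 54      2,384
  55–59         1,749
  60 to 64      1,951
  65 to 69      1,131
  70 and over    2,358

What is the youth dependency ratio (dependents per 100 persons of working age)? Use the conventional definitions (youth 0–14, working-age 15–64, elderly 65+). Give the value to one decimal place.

0–14: 2,364 + 2,127 + 2,066 = 6,557
15–64: 2,023 + 2,429 + 1,776 + 1,992 + 2,072 + 1,686 + 2,425 + 2,384 + 1,749 + 1,951 = 20,487
65+: 1,131 + 2,358 = 3,489
Youth dependency ratio = 6,557 / 20,487 × 100 = 32.0

Youth dependency ratio: 32.0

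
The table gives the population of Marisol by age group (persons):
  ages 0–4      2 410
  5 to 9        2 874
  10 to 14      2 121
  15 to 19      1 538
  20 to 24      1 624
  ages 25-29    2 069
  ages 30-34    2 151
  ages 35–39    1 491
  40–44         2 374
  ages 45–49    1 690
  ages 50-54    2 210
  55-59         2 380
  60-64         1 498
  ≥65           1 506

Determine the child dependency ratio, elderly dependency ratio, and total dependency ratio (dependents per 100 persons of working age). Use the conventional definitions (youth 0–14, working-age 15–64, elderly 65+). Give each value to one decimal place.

0–14: 2 410 + 2 874 + 2 121 = 7 405
15–64: 1 538 + 1 624 + 2 069 + 2 151 + 1 491 + 2 374 + 1 690 + 2 210 + 2 380 + 1 498 = 19 025
65+: 1 506
Youth dependency ratio = 7 405 / 19 025 × 100 = 38.9
Old-age dependency ratio = 1 506 / 19 025 × 100 = 7.9
Total dependency ratio = (7 405 + 1 506) / 19 025 × 100 = 8 911 / 19 025 × 100 = 46.8

Youth dependency ratio: 38.9
Old-age dependency ratio: 7.9
Total dependency ratio: 46.8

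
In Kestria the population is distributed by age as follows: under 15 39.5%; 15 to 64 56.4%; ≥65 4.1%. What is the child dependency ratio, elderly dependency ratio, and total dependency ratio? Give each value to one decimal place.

Youth dependency ratio = 39.5 / 56.4 × 100 = 70.0
Old-age dependency ratio = 4.1 / 56.4 × 100 = 7.3
Total dependency ratio = (39.5 + 4.1) / 56.4 × 100 = 43.6 / 56.4 × 100 = 77.3

Youth dependency ratio: 70.0
Old-age dependency ratio: 7.3
Total dependency ratio: 77.3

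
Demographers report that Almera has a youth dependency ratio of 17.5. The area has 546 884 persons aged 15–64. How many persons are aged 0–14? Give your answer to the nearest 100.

Aged 0–14: 95 700

Youth dependency ratio = youth / working-age × 100
17.5 = Y / 546 884 × 100
⇒ 95 700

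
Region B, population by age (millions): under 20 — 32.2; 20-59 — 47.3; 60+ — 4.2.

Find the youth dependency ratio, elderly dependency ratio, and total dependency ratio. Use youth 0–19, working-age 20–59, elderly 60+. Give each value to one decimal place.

Youth dependency ratio = 32.2 / 47.3 × 100 = 68.1
Old-age dependency ratio = 4.2 / 47.3 × 100 = 8.9
Total dependency ratio = (32.2 + 4.2) / 47.3 × 100 = 36.4 / 47.3 × 100 = 77.0

Youth dependency ratio: 68.1
Old-age dependency ratio: 8.9
Total dependency ratio: 77.0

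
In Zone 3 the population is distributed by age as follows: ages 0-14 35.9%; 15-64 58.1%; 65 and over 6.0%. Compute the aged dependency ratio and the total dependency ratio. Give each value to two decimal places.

Old-age dependency ratio = 6.0 / 58.1 × 100 = 10.33
Total dependency ratio = (35.9 + 6.0) / 58.1 × 100 = 41.9 / 58.1 × 100 = 72.12

Old-age dependency ratio: 10.33
Total dependency ratio: 72.12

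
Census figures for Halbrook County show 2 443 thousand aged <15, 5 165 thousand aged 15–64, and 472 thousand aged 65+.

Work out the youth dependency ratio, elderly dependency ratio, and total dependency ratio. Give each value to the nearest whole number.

Youth dependency ratio = 2 443 / 5 165 × 100 = 47
Old-age dependency ratio = 472 / 5 165 × 100 = 9
Total dependency ratio = (2 443 + 472) / 5 165 × 100 = 2 915 / 5 165 × 100 = 56

Youth dependency ratio: 47
Old-age dependency ratio: 9
Total dependency ratio: 56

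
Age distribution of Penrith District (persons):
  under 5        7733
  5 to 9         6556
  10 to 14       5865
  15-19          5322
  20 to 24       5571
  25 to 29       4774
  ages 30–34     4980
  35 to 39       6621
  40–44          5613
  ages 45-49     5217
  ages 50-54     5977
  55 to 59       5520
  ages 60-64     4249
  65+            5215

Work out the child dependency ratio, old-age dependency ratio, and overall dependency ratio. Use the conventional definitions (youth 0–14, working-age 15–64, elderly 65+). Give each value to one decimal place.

0–14: 7733 + 6556 + 5865 = 20154
15–64: 5322 + 5571 + 4774 + 4980 + 6621 + 5613 + 5217 + 5977 + 5520 + 4249 = 53844
65+: 5215
Youth dependency ratio = 20154 / 53844 × 100 = 37.4
Old-age dependency ratio = 5215 / 53844 × 100 = 9.7
Total dependency ratio = (20154 + 5215) / 53844 × 100 = 25369 / 53844 × 100 = 47.1

Youth dependency ratio: 37.4
Old-age dependency ratio: 9.7
Total dependency ratio: 47.1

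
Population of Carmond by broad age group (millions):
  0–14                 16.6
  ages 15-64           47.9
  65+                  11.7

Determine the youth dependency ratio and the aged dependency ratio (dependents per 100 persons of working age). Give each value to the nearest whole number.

Youth dependency ratio = 16.6 / 47.9 × 100 = 35
Old-age dependency ratio = 11.7 / 47.9 × 100 = 24

Youth dependency ratio: 35
Old-age dependency ratio: 24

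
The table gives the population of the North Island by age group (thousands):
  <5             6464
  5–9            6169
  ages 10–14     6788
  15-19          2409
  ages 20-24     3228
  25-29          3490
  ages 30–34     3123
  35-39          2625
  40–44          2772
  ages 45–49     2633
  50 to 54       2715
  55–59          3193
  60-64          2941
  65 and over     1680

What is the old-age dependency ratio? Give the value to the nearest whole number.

0–14: 6464 + 6169 + 6788 = 19421
15–64: 2409 + 3228 + 3490 + 3123 + 2625 + 2772 + 2633 + 2715 + 3193 + 2941 = 29129
65+: 1680
Old-age dependency ratio = 1680 / 29129 × 100 = 6

Old-age dependency ratio: 6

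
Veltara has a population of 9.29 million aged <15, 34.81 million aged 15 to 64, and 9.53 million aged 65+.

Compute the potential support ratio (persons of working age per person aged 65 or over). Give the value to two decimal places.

Potential support ratio: 3.65

Potential support ratio = 34.81 / 9.53 = 3.65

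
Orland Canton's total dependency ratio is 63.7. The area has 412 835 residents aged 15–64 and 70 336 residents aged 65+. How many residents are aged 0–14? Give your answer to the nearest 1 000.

Aged 0–14: 193 000

Total dependency ratio = (youth + elderly) / working-age × 100
63.7 = (Y + 70 336) / 412 835 × 100
⇒ 193 000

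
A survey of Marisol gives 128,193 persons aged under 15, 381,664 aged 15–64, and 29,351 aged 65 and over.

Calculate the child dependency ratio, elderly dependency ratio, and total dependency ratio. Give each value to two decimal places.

Youth dependency ratio = 128,193 / 381,664 × 100 = 33.59
Old-age dependency ratio = 29,351 / 381,664 × 100 = 7.69
Total dependency ratio = (128,193 + 29,351) / 381,664 × 100 = 157,544 / 381,664 × 100 = 41.28

Youth dependency ratio: 33.59
Old-age dependency ratio: 7.69
Total dependency ratio: 41.28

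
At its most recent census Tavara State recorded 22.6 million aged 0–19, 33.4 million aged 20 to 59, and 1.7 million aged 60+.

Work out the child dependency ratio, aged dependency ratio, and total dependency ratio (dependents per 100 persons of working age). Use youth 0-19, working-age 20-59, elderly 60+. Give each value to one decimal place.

Youth dependency ratio: 67.7
Old-age dependency ratio: 5.1
Total dependency ratio: 72.8

Youth dependency ratio = 22.6 / 33.4 × 100 = 67.7
Old-age dependency ratio = 1.7 / 33.4 × 100 = 5.1
Total dependency ratio = (22.6 + 1.7) / 33.4 × 100 = 24.3 / 33.4 × 100 = 72.8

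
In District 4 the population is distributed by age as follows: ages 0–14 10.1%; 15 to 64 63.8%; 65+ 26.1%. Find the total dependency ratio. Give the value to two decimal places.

Total dependency ratio: 56.74

Total dependency ratio = (10.1 + 26.1) / 63.8 × 100 = 36.2 / 63.8 × 100 = 56.74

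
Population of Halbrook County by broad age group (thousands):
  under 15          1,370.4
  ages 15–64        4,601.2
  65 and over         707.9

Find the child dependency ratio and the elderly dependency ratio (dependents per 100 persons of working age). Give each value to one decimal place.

Youth dependency ratio = 1,370.4 / 4,601.2 × 100 = 29.8
Old-age dependency ratio = 707.9 / 4,601.2 × 100 = 15.4

Youth dependency ratio: 29.8
Old-age dependency ratio: 15.4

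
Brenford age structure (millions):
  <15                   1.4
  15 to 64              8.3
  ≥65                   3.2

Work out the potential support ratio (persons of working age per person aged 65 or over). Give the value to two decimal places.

Potential support ratio = 8.3 / 3.2 = 2.59

Potential support ratio: 2.59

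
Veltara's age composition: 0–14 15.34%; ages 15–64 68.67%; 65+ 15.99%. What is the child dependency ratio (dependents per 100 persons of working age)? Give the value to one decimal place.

Youth dependency ratio = 15.34 / 68.67 × 100 = 22.3

Youth dependency ratio: 22.3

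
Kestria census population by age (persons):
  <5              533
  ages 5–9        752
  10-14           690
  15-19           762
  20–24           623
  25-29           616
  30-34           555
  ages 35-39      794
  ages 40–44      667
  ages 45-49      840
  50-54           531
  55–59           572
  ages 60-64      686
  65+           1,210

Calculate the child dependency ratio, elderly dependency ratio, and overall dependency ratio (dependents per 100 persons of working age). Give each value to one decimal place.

0–14: 533 + 752 + 690 = 1,975
15–64: 762 + 623 + 616 + 555 + 794 + 667 + 840 + 531 + 572 + 686 = 6,646
65+: 1,210
Youth dependency ratio = 1,975 / 6,646 × 100 = 29.7
Old-age dependency ratio = 1,210 / 6,646 × 100 = 18.2
Total dependency ratio = (1,975 + 1,210) / 6,646 × 100 = 3,185 / 6,646 × 100 = 47.9

Youth dependency ratio: 29.7
Old-age dependency ratio: 18.2
Total dependency ratio: 47.9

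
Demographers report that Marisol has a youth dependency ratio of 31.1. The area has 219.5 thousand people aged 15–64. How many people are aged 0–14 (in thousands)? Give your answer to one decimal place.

Youth dependency ratio = youth / working-age × 100
31.1 = Y / 219.5 × 100
⇒ 68.3

Aged 0–14: 68.3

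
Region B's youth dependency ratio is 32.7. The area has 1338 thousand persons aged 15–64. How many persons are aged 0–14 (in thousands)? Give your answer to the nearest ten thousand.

Youth dependency ratio = youth / working-age × 100
32.7 = Y / 1338 × 100
⇒ 440

Aged 0–14: 440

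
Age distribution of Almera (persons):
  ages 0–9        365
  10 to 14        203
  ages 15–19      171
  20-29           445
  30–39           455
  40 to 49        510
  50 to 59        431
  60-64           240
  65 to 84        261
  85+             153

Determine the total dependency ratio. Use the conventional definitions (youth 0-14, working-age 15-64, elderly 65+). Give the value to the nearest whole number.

0–14: 365 + 203 = 568
15–64: 171 + 445 + 455 + 510 + 431 + 240 = 2252
65+: 261 + 153 = 414
Total dependency ratio = (568 + 414) / 2252 × 100 = 982 / 2252 × 100 = 44

Total dependency ratio: 44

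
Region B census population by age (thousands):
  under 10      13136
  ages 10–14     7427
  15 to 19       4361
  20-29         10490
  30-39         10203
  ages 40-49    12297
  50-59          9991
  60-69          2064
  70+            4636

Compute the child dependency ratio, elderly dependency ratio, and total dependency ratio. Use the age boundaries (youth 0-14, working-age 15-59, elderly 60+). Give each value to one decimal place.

0–14: 13136 + 7427 = 20563
15–59: 4361 + 10490 + 10203 + 12297 + 9991 = 47342
60+: 2064 + 4636 = 6700
Youth dependency ratio = 20563 / 47342 × 100 = 43.4
Old-age dependency ratio = 6700 / 47342 × 100 = 14.2
Total dependency ratio = (20563 + 6700) / 47342 × 100 = 27263 / 47342 × 100 = 57.6

Youth dependency ratio: 43.4
Old-age dependency ratio: 14.2
Total dependency ratio: 57.6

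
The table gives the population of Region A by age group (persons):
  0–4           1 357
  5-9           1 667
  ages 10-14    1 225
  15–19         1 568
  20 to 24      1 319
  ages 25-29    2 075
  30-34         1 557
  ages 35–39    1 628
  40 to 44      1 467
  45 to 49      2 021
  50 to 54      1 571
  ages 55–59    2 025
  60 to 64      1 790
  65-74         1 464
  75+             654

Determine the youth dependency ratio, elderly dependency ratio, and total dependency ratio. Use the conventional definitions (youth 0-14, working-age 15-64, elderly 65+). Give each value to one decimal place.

0–14: 1 357 + 1 667 + 1 225 = 4 249
15–64: 1 568 + 1 319 + 2 075 + 1 557 + 1 628 + 1 467 + 2 021 + 1 571 + 2 025 + 1 790 = 17 021
65+: 1 464 + 654 = 2 118
Youth dependency ratio = 4 249 / 17 021 × 100 = 25.0
Old-age dependency ratio = 2 118 / 17 021 × 100 = 12.4
Total dependency ratio = (4 249 + 2 118) / 17 021 × 100 = 6 367 / 17 021 × 100 = 37.4

Youth dependency ratio: 25.0
Old-age dependency ratio: 12.4
Total dependency ratio: 37.4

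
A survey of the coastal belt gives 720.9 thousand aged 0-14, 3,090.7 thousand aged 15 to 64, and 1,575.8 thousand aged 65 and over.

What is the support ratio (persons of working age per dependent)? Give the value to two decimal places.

Support ratio = 3,090.7 / (720.9 + 1,575.8) = 3,090.7 / 2,296.7 = 1.35

Support ratio: 1.35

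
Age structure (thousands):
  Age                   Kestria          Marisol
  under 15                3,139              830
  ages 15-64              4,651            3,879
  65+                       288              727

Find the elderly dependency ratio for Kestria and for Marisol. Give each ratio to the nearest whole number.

Kestria: 288 / 4,651 × 100 = 6
Marisol: 727 / 3,879 × 100 = 19

Kestria: 6
Marisol: 19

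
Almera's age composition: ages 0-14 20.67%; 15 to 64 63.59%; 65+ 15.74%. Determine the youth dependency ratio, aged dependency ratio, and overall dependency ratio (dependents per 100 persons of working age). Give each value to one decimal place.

Youth dependency ratio: 32.5
Old-age dependency ratio: 24.8
Total dependency ratio: 57.3

Youth dependency ratio = 20.67 / 63.59 × 100 = 32.5
Old-age dependency ratio = 15.74 / 63.59 × 100 = 24.8
Total dependency ratio = (20.67 + 15.74) / 63.59 × 100 = 36.41 / 63.59 × 100 = 57.3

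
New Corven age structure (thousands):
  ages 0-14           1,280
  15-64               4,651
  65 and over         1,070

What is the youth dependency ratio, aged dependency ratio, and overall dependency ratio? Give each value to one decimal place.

Youth dependency ratio = 1,280 / 4,651 × 100 = 27.5
Old-age dependency ratio = 1,070 / 4,651 × 100 = 23.0
Total dependency ratio = (1,280 + 1,070) / 4,651 × 100 = 2,350 / 4,651 × 100 = 50.5

Youth dependency ratio: 27.5
Old-age dependency ratio: 23.0
Total dependency ratio: 50.5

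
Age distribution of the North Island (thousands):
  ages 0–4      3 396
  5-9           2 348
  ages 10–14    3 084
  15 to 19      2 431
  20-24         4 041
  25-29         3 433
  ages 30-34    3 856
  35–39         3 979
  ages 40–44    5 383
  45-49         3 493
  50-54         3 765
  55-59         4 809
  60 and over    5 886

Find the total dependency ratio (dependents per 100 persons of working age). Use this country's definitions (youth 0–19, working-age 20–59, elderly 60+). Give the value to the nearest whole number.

Total dependency ratio: 52

0–19: 3 396 + 2 348 + 3 084 + 2 431 = 11 259
20–59: 4 041 + 3 433 + 3 856 + 3 979 + 5 383 + 3 493 + 3 765 + 4 809 = 32 759
60+: 5 886
Total dependency ratio = (11 259 + 5 886) / 32 759 × 100 = 17 145 / 32 759 × 100 = 52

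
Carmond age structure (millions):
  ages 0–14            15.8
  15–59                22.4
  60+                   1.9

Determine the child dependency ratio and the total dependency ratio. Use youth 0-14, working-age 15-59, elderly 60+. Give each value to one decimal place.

Youth dependency ratio: 70.5
Total dependency ratio: 79.0

Youth dependency ratio = 15.8 / 22.4 × 100 = 70.5
Total dependency ratio = (15.8 + 1.9) / 22.4 × 100 = 17.7 / 22.4 × 100 = 79.0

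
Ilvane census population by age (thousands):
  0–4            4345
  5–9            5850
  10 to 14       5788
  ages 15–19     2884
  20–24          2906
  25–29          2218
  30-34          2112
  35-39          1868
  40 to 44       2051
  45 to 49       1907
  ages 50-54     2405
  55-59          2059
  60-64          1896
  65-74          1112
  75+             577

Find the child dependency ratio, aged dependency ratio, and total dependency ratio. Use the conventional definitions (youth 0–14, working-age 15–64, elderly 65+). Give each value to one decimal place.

0–14: 4345 + 5850 + 5788 = 15983
15–64: 2884 + 2906 + 2218 + 2112 + 1868 + 2051 + 1907 + 2405 + 2059 + 1896 = 22306
65+: 1112 + 577 = 1689
Youth dependency ratio = 15983 / 22306 × 100 = 71.7
Old-age dependency ratio = 1689 / 22306 × 100 = 7.6
Total dependency ratio = (15983 + 1689) / 22306 × 100 = 17672 / 22306 × 100 = 79.2

Youth dependency ratio: 71.7
Old-age dependency ratio: 7.6
Total dependency ratio: 79.2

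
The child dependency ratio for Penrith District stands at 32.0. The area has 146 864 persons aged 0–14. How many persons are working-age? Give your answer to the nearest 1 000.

Working-age: 459 000

Youth dependency ratio = youth / working-age × 100
32.0 = 146 864 / W × 100
⇒ 459 000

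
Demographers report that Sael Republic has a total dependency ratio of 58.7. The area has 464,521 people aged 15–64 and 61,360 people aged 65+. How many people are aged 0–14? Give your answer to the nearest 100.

Total dependency ratio = (youth + elderly) / working-age × 100
58.7 = (Y + 61,360) / 464,521 × 100
⇒ 211,300

Aged 0–14: 211,300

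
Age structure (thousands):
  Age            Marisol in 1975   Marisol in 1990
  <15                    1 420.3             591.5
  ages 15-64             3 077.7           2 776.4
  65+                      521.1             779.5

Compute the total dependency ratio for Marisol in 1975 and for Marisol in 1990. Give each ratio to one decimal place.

Marisol in 1975: (1 420.3 + 521.1) / 3 077.7 × 100 = 1 941.4 / 3 077.7 × 100 = 63.1
Marisol in 1990: (591.5 + 779.5) / 2 776.4 × 100 = 1 371.0 / 2 776.4 × 100 = 49.4

Marisol in 1975: 63.1
Marisol in 1990: 49.4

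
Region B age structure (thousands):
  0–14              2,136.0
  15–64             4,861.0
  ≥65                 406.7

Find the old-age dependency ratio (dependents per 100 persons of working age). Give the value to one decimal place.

Old-age dependency ratio = 406.7 / 4,861.0 × 100 = 8.4

Old-age dependency ratio: 8.4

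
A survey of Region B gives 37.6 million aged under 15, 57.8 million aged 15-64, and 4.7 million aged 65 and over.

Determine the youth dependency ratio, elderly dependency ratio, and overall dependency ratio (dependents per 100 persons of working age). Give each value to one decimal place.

Youth dependency ratio = 37.6 / 57.8 × 100 = 65.1
Old-age dependency ratio = 4.7 / 57.8 × 100 = 8.1
Total dependency ratio = (37.6 + 4.7) / 57.8 × 100 = 42.3 / 57.8 × 100 = 73.2

Youth dependency ratio: 65.1
Old-age dependency ratio: 8.1
Total dependency ratio: 73.2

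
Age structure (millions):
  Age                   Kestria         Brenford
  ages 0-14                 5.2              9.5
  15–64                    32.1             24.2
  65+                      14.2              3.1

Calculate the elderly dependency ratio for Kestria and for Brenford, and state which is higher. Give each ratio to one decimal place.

Kestria: 14.2 / 32.1 × 100 = 44.2
Brenford: 3.1 / 24.2 × 100 = 12.8

Kestria: 44.2
Brenford: 12.8
Higher: Kestria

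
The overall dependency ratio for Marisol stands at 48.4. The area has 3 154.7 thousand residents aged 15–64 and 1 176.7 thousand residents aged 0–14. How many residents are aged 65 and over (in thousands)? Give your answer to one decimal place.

Aged 65 and over: 350.2

Total dependency ratio = (youth + elderly) / working-age × 100
48.4 = (1 176.7 + E) / 3 154.7 × 100
⇒ 350.2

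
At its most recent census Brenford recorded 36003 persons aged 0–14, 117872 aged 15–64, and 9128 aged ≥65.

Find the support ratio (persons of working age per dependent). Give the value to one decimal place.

Support ratio: 2.6

Support ratio = 117872 / (36003 + 9128) = 117872 / 45131 = 2.6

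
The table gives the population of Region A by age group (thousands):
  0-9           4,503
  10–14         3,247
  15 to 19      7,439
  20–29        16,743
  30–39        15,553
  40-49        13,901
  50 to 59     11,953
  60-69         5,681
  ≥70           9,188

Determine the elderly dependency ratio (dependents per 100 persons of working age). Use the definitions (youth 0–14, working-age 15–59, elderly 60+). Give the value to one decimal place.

0–14: 4,503 + 3,247 = 7,750
15–59: 7,439 + 16,743 + 15,553 + 13,901 + 11,953 = 65,589
60+: 5,681 + 9,188 = 14,869
Old-age dependency ratio = 14,869 / 65,589 × 100 = 22.7

Old-age dependency ratio: 22.7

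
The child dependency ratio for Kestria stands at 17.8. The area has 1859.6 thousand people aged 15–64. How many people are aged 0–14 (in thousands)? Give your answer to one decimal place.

Aged 0–14: 331.0

Youth dependency ratio = youth / working-age × 100
17.8 = Y / 1859.6 × 100
⇒ 331.0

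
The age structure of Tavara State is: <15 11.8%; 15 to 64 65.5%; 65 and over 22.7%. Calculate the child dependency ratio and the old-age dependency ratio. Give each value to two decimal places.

Youth dependency ratio: 18.02
Old-age dependency ratio: 34.66

Youth dependency ratio = 11.8 / 65.5 × 100 = 18.02
Old-age dependency ratio = 22.7 / 65.5 × 100 = 34.66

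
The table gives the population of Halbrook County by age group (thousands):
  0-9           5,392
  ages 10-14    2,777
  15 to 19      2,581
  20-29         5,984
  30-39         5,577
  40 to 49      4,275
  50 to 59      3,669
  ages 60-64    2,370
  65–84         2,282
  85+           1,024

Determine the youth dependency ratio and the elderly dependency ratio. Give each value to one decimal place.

Youth dependency ratio: 33.4
Old-age dependency ratio: 13.5

0–14: 5,392 + 2,777 = 8,169
15–64: 2,581 + 5,984 + 5,577 + 4,275 + 3,669 + 2,370 = 24,456
65+: 2,282 + 1,024 = 3,306
Youth dependency ratio = 8,169 / 24,456 × 100 = 33.4
Old-age dependency ratio = 3,306 / 24,456 × 100 = 13.5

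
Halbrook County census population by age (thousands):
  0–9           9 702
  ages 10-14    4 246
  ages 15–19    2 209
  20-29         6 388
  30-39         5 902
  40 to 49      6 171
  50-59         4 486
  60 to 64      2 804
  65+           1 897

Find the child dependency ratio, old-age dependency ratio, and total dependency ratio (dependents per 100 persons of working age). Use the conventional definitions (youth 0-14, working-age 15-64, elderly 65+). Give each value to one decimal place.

Youth dependency ratio: 49.9
Old-age dependency ratio: 6.8
Total dependency ratio: 56.7

0–14: 9 702 + 4 246 = 13 948
15–64: 2 209 + 6 388 + 5 902 + 6 171 + 4 486 + 2 804 = 27 960
65+: 1 897
Youth dependency ratio = 13 948 / 27 960 × 100 = 49.9
Old-age dependency ratio = 1 897 / 27 960 × 100 = 6.8
Total dependency ratio = (13 948 + 1 897) / 27 960 × 100 = 15 845 / 27 960 × 100 = 56.7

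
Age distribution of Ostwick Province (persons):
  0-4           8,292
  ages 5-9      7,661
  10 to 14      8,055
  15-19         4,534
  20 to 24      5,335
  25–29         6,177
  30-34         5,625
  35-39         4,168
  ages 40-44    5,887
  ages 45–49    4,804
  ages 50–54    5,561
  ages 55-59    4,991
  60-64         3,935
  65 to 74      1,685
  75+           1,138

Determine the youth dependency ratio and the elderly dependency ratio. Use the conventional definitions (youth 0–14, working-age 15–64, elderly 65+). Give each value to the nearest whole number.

Youth dependency ratio: 47
Old-age dependency ratio: 6

0–14: 8,292 + 7,661 + 8,055 = 24,008
15–64: 4,534 + 5,335 + 6,177 + 5,625 + 4,168 + 5,887 + 4,804 + 5,561 + 4,991 + 3,935 = 51,017
65+: 1,685 + 1,138 = 2,823
Youth dependency ratio = 24,008 / 51,017 × 100 = 47
Old-age dependency ratio = 2,823 / 51,017 × 100 = 6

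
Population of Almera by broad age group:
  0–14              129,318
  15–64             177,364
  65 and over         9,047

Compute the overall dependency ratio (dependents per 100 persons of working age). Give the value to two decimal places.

Total dependency ratio = (129,318 + 9,047) / 177,364 × 100 = 138,365 / 177,364 × 100 = 78.01

Total dependency ratio: 78.01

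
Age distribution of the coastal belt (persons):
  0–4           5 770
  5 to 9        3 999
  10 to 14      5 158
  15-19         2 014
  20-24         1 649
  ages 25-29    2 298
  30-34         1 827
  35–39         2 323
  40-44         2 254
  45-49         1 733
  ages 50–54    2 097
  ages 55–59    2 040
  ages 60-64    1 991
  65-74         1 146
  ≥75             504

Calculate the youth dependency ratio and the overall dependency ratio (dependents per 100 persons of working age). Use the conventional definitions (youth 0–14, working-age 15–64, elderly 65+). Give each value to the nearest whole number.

Youth dependency ratio: 74
Total dependency ratio: 82

0–14: 5 770 + 3 999 + 5 158 = 14 927
15–64: 2 014 + 1 649 + 2 298 + 1 827 + 2 323 + 2 254 + 1 733 + 2 097 + 2 040 + 1 991 = 20 226
65+: 1 146 + 504 = 1 650
Youth dependency ratio = 14 927 / 20 226 × 100 = 74
Total dependency ratio = (14 927 + 1 650) / 20 226 × 100 = 16 577 / 20 226 × 100 = 82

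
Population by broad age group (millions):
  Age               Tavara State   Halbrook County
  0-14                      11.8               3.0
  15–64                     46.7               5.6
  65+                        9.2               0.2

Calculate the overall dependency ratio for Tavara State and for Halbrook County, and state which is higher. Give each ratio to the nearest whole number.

Tavara State: 45
Halbrook County: 57
Higher: Halbrook County

Tavara State: (11.8 + 9.2) / 46.7 × 100 = 21.0 / 46.7 × 100 = 45
Halbrook County: (3.0 + 0.2) / 5.6 × 100 = 3.2 / 5.6 × 100 = 57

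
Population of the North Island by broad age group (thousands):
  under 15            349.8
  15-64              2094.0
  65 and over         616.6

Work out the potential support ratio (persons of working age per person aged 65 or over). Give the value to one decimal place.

Potential support ratio: 3.4

Potential support ratio = 2094.0 / 616.6 = 3.4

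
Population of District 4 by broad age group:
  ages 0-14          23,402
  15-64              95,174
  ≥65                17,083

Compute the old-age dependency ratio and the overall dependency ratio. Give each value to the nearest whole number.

Old-age dependency ratio: 18
Total dependency ratio: 43

Old-age dependency ratio = 17,083 / 95,174 × 100 = 18
Total dependency ratio = (23,402 + 17,083) / 95,174 × 100 = 40,485 / 95,174 × 100 = 43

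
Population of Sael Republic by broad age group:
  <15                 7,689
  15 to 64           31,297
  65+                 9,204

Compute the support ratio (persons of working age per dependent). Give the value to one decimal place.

Support ratio = 31,297 / (7,689 + 9,204) = 31,297 / 16,893 = 1.9

Support ratio: 1.9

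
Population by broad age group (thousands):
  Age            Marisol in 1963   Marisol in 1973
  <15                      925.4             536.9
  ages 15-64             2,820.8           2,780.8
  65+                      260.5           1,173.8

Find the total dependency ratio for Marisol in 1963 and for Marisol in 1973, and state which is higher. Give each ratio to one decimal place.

Marisol in 1963: 42.0
Marisol in 1973: 61.5
Higher: Marisol in 1973

Marisol in 1963: (925.4 + 260.5) / 2,820.8 × 100 = 1,185.9 / 2,820.8 × 100 = 42.0
Marisol in 1973: (536.9 + 1,173.8) / 2,780.8 × 100 = 1,710.7 / 2,780.8 × 100 = 61.5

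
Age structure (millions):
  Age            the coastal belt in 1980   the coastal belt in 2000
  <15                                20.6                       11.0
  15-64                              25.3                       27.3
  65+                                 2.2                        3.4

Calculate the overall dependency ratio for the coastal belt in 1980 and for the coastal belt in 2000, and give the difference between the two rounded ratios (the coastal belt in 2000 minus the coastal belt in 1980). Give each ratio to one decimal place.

the coastal belt in 1980: 90.1
the coastal belt in 2000: 52.7
Difference: -37.4

the coastal belt in 1980: (20.6 + 2.2) / 25.3 × 100 = 22.8 / 25.3 × 100 = 90.1
the coastal belt in 2000: (11.0 + 3.4) / 27.3 × 100 = 14.4 / 27.3 × 100 = 52.7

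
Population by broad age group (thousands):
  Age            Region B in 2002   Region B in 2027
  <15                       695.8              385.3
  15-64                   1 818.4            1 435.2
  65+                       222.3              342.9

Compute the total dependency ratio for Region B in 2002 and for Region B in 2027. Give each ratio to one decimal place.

Region B in 2002: (695.8 + 222.3) / 1 818.4 × 100 = 918.1 / 1 818.4 × 100 = 50.5
Region B in 2027: (385.3 + 342.9) / 1 435.2 × 100 = 728.2 / 1 435.2 × 100 = 50.7

Region B in 2002: 50.5
Region B in 2027: 50.7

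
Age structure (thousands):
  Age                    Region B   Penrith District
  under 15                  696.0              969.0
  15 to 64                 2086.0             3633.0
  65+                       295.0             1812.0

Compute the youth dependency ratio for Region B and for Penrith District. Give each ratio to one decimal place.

Region B: 33.4
Penrith District: 26.7

Region B: 696.0 / 2086.0 × 100 = 33.4
Penrith District: 969.0 / 3633.0 × 100 = 26.7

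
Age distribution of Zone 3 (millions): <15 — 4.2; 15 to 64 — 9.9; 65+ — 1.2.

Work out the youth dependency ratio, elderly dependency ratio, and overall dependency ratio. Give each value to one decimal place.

Youth dependency ratio: 42.4
Old-age dependency ratio: 12.1
Total dependency ratio: 54.5

Youth dependency ratio = 4.2 / 9.9 × 100 = 42.4
Old-age dependency ratio = 1.2 / 9.9 × 100 = 12.1
Total dependency ratio = (4.2 + 1.2) / 9.9 × 100 = 5.4 / 9.9 × 100 = 54.5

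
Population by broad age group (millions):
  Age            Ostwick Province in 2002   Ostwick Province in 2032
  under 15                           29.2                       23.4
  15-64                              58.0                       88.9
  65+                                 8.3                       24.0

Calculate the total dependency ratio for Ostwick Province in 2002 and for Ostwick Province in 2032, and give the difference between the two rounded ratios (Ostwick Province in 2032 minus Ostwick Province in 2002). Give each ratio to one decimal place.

Ostwick Province in 2002: 64.7
Ostwick Province in 2032: 53.3
Difference: -11.4

Ostwick Province in 2002: (29.2 + 8.3) / 58.0 × 100 = 37.5 / 58.0 × 100 = 64.7
Ostwick Province in 2032: (23.4 + 24.0) / 88.9 × 100 = 47.4 / 88.9 × 100 = 53.3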